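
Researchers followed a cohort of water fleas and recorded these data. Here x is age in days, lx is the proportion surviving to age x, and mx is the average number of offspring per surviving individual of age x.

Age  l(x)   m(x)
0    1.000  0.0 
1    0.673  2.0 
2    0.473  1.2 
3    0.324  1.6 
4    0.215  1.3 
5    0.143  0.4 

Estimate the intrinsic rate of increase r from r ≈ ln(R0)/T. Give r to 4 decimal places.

R0 = Σ lx·mx = 0 + 1.346 + 0.5676 + 0.5184 + 0.2795 + 0.0572 = 2.7687
Σ x·lx·mx = 5.4404; T = 5.4404/2.7687 = 1.96497…
r ≈ ln(R0)/T = ln(2.7687)/1.96497… = 0.518268… → 0.5183

0.5183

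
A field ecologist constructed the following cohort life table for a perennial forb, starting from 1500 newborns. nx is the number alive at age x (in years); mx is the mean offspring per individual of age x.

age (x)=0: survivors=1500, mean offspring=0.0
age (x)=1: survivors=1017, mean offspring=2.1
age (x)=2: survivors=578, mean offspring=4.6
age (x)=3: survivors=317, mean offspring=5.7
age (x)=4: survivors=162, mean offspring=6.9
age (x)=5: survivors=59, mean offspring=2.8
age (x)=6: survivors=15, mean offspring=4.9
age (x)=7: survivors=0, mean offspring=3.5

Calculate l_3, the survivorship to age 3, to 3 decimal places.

l_3 = n_3/n_0 = 317/1500 = 0.211333… → 0.211

0.211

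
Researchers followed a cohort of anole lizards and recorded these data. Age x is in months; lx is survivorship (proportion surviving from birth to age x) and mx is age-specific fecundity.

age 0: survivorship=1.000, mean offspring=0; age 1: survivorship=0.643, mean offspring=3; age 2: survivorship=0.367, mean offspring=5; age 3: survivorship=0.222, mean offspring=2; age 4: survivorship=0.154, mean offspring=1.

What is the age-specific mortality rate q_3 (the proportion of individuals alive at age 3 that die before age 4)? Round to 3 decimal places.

0.306

q_3 = (l_3 − l_4) / l_3 = (0.222 − 0.154) / 0.222
     = 0.068 / 0.222 = 0.306306… → 0.306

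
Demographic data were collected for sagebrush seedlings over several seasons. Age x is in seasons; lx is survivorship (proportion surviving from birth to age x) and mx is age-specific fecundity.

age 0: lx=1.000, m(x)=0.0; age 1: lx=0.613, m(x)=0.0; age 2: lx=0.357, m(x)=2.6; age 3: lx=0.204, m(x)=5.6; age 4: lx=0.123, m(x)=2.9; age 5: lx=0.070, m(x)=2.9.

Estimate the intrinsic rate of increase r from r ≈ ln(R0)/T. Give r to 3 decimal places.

R0 = Σ lx·mx = 0 + 0 + 0.9282 + 1.1424 + 0.3567 + 0.203 = 2.6303
Σ x·lx·mx = 7.7254; T = 7.7254/2.6303 = 2.93708…
r ≈ ln(R0)/T = ln(2.6303)/2.93708… = 0.32927… → 0.329

0.329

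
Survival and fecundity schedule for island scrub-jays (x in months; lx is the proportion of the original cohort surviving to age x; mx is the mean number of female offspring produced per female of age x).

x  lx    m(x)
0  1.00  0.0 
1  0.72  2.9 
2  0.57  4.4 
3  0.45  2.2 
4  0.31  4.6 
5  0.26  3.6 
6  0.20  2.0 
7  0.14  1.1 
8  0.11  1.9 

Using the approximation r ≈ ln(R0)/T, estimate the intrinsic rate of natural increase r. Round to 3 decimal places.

R0 = Σ lx·mx = 0 + 2.088 + 2.508 + 0.99 + 1.426 + 0.936 + 0.4 + 0.154 + 0.209 = 8.711
Σ x·lx·mx = 25.608; T = 25.608/8.711 = 2.93973…
r ≈ ln(R0)/T = ln(8.711)/2.93973… = 0.73632… → 0.736

0.736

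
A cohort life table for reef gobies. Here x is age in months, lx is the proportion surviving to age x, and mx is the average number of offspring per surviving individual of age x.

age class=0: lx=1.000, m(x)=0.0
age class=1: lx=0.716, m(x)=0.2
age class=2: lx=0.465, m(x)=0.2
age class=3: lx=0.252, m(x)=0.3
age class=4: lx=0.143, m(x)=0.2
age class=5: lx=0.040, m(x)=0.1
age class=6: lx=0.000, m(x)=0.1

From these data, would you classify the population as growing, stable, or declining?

R0 = Σ lx·mx = 0 + 0.1432 + 0.093 + 0.0756 + 0.0286 + 0.004 + 0 = 0.3444
R0 < 1, so the population is declining.

declining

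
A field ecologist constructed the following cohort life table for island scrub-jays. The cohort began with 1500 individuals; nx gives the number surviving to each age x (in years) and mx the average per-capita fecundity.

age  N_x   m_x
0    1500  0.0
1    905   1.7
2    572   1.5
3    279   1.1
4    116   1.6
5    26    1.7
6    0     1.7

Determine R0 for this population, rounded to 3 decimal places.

1.955

lx = nx/n0 = nx/1500: 1, 0.60333…, 0.38133…, 0.186, 0.07733…, 0.01733…, 0
lx·mx by age: 0, 1.025667…, 0.572…, 0.2046, 0.123733…, 0.029467…, 0
R0 = Σ lx·mx = 1.955467… → 1.955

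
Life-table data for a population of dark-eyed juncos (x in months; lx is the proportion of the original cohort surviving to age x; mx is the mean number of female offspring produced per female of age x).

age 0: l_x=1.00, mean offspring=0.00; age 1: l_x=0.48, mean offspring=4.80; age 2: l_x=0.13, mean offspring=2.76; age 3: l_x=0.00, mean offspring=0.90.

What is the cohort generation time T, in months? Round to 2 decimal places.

1.13

lx·mx: 0, 2.304, 0.3588, 0 → R0 = 2.6628
x·lx·mx: 0, 2.304, 0.7176, 0 → Σ = 3.0216
T = 3.0216 / 2.6628 = 1.134745… → 1.13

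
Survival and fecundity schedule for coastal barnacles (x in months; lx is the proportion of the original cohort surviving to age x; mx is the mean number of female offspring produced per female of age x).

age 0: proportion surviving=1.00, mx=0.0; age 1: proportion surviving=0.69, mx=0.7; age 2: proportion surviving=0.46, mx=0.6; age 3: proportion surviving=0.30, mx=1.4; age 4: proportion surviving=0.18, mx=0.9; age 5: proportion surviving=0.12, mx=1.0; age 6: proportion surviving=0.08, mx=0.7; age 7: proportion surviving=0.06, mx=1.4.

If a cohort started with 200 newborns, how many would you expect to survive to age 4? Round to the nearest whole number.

36

Expected survivors = N0 · l_4 = 200 × 0.18 = 36 → 36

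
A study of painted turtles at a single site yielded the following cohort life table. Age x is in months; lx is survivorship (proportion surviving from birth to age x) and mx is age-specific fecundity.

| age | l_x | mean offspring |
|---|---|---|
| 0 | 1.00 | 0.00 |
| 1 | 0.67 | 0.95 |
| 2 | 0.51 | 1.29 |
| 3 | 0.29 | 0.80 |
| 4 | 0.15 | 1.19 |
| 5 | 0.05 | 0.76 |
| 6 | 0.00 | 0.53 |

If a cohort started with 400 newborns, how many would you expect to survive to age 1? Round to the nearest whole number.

268

Expected survivors = N0 · l_1 = 400 × 0.67 = 268 → 268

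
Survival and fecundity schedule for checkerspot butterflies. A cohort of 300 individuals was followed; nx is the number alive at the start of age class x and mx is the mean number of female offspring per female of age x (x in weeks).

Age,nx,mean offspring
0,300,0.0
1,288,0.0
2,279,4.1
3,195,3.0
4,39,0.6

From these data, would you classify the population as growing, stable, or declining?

growing

lx = nx/n0 = nx/300: 1, 0.96, 0.93, 0.65, 0.13
R0 = Σ lx·mx = 0 + 0 + 3.813 + 1.95 + 0.078 = 5.841
R0 > 1, so the population is growing.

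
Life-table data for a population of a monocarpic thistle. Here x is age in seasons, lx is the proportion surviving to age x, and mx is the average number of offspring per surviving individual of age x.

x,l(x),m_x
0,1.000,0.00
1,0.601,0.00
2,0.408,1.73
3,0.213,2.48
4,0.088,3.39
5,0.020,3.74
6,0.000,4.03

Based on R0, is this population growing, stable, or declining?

R0 = Σ lx·mx = 0 + 0 + 0.70584 + 0.52824 + 0.29832 + 0.0748 + 0 = 1.6072
R0 > 1, so the population is growing.

growing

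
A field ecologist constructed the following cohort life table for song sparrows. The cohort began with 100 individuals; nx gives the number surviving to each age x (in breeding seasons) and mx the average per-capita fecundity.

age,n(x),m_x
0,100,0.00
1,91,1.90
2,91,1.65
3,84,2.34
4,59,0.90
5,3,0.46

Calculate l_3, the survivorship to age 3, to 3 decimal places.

0.840

l_3 = n_3/n_0 = 84/100 = 0.84 → 0.840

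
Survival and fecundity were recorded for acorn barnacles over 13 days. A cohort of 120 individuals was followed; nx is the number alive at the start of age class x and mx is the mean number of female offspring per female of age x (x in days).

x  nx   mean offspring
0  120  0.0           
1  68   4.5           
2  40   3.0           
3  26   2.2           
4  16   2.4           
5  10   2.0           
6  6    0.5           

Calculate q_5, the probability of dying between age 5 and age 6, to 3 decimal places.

lx = nx/n0 = nx/120: 1, 0.56667…, 0.33333…, 0.21667…, 0.13333…, 0.08333…, 0.05
q_5 = (l_5 − l_6) / l_5 = (0.083333… − 0.05) / 0.083333…
     = 0.033333… / 0.083333… = 0.4… → 0.400

0.400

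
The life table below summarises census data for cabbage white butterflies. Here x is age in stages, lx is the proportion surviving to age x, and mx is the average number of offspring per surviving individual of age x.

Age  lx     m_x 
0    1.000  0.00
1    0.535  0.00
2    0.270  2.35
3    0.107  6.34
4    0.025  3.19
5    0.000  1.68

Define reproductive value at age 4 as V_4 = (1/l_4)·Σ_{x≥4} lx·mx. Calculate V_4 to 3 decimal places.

lx·mx for x ≥ 4: 0.07975, 0 → sum = 0.07975
V_4 = 0.07975 / l_4 = 0.07975 / 0.025 = 3.19 → 3.190

3.190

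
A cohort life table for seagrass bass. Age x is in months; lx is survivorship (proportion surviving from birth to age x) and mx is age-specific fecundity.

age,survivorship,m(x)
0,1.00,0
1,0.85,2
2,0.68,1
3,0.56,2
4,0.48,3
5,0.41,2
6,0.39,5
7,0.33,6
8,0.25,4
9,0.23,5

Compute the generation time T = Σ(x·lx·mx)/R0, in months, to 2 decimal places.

lx·mx: 0, 1.7, 0.68, 1.12, 1.44, 0.82, 1.95, 1.98, 1, 1.15 → R0 = 11.84
x·lx·mx: 0, 1.7, 1.36, 3.36, 5.76, 4.1, 11.7, 13.86, 8, 10.35 → Σ = 60.19
T = 60.19 / 11.84 = 5.083615… → 5.08

5.08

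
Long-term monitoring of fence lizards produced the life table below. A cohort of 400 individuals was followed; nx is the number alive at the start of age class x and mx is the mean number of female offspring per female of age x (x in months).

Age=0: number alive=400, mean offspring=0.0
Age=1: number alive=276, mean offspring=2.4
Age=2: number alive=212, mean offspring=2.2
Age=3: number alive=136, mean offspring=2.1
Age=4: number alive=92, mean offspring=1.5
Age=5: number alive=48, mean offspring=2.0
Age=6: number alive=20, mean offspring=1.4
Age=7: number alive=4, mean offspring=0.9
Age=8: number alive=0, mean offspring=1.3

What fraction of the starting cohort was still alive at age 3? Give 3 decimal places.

0.340

l_3 = n_3/n_0 = 136/400 = 0.34 → 0.340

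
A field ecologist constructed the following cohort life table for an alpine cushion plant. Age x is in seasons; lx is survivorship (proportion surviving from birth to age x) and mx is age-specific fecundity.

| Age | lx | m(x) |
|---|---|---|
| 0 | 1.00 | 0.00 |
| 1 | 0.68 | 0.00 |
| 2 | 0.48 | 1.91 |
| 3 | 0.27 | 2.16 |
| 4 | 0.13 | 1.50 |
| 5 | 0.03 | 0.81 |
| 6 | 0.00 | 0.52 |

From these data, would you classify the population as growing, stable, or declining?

growing

R0 = Σ lx·mx = 0 + 0 + 0.9168 + 0.5832 + 0.195 + 0.0243 + 0 = 1.7193
R0 > 1, so the population is growing.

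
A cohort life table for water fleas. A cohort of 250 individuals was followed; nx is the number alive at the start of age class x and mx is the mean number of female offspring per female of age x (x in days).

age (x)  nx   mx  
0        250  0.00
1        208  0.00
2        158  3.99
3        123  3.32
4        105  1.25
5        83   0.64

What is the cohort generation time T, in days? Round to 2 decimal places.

2.68

lx = nx/n0 = nx/250: 1, 0.832, 0.632, 0.492, 0.42, 0.332
lx·mx: 0, 0, 2.52168, 1.63344, 0.525, 0.21248 → R0 = 4.8926
x·lx·mx: 0, 0, 5.04336, 4.90032, 2.1, 1.0624 → Σ = 13.10608
T = 13.10608 / 4.8926 = 2.678756… → 2.68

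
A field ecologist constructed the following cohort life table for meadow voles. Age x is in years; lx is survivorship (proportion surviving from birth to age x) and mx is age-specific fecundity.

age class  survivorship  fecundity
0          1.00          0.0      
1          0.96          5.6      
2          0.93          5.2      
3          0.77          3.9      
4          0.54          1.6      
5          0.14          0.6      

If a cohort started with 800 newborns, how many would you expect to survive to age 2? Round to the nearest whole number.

744

Expected survivors = N0 · l_2 = 800 × 0.93 = 744 → 744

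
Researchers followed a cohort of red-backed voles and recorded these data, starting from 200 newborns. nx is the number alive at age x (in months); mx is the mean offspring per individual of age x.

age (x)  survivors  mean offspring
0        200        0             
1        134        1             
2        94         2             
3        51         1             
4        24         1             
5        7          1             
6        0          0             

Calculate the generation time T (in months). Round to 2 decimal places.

1.97

lx = nx/n0 = nx/200: 1, 0.67, 0.47, 0.255, 0.12, 0.035, 0
lx·mx: 0, 0.67, 0.94, 0.255, 0.12, 0.035, 0 → R0 = 2.02
x·lx·mx: 0, 0.67, 1.88, 0.765, 0.48, 0.175, 0 → Σ = 3.97
T = 3.97 / 2.02 = 1.965347… → 1.97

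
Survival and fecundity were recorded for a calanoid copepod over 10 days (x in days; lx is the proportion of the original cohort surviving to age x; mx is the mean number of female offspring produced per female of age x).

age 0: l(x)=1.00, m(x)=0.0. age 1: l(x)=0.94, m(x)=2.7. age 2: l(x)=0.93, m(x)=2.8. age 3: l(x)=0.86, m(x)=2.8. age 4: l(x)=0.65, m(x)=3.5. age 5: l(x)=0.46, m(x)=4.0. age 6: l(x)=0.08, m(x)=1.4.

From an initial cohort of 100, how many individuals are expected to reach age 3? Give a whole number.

Expected survivors = N0 · l_3 = 100 × 0.86 = 86 → 86

86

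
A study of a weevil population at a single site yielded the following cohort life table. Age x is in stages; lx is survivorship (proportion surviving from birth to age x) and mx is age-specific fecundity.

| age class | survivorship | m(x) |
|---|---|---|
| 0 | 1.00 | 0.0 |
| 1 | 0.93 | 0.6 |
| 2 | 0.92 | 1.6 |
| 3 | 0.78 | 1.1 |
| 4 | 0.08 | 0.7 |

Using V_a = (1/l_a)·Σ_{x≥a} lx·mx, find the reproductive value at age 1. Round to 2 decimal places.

3.17

lx·mx for x ≥ 1: 0.558, 1.472, 0.858, 0.056 → sum = 2.944
V_1 = 2.944 / l_1 = 2.944 / 0.93 = 3.165591… → 3.17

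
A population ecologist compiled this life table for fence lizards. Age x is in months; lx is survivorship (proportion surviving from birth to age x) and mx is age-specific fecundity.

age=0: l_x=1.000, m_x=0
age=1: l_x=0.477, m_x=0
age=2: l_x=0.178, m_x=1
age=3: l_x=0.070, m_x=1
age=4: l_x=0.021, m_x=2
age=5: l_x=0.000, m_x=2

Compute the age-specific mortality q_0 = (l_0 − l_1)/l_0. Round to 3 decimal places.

0.523

q_0 = (l_0 − l_1) / l_0 = (1 − 0.477) / 1
     = 0.523 / 1 = 0.523 → 0.523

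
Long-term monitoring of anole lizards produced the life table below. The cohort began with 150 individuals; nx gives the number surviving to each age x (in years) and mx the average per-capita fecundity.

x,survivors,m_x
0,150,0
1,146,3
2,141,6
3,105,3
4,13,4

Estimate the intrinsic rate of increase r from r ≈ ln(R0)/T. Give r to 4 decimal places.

1.2062

lx = nx/n0 = nx/150: 1, 0.97333…, 0.94, 0.7, 0.08667…
R0 = Σ lx·mx = 0 + 2.92… + 5.64 + 2.1 + 0.34667… = 11.006667…
Σ x·lx·mx = 21.886667…; T = 21.886667…/11.006667… = 1.98849…
r ≈ ln(R0)/T = ln(11.006667…)/1.98849… = 1.206191… → 1.2062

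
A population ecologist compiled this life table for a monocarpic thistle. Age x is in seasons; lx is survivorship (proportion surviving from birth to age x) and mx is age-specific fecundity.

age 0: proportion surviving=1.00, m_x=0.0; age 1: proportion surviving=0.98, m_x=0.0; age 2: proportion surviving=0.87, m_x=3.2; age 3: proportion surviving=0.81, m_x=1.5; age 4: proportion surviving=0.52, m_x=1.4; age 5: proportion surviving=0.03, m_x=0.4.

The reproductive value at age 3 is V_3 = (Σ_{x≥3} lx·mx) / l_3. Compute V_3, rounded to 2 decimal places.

lx·mx for x ≥ 3: 1.215, 0.728, 0.012 → sum = 1.955
V_3 = 1.955 / l_3 = 1.955 / 0.81 = 2.41358… → 2.41

2.41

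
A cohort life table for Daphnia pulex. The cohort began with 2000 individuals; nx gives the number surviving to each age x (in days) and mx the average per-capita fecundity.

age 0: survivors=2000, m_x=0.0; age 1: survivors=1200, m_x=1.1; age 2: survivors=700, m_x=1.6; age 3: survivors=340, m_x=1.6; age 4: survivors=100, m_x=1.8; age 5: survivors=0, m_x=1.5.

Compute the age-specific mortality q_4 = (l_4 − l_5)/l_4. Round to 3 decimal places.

1.000

lx = nx/n0 = nx/2000: 1, 0.6, 0.35, 0.17, 0.05, 0
q_4 = (l_4 − l_5) / l_4 = (0.05 − 0) / 0.05
     = 0.05 / 0.05 = 1 → 1.000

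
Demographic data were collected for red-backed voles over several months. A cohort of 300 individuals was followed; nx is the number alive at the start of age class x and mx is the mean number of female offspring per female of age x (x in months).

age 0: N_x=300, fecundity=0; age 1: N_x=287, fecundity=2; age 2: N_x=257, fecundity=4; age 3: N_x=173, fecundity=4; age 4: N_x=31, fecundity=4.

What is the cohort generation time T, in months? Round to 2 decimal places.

2.15

lx = nx/n0 = nx/300: 1, 0.95667…, 0.85667…, 0.57667…, 0.10333…
lx·mx: 0, 1.913333…, 3.426667…, 2.306667…, 0.413333… → R0 = 8.06…
x·lx·mx: 0, 1.913333…, 6.853333…, 6.92…, 1.653333… → Σ = 17.34…
T = 17.34… / 8.06… = 2.151365… → 2.15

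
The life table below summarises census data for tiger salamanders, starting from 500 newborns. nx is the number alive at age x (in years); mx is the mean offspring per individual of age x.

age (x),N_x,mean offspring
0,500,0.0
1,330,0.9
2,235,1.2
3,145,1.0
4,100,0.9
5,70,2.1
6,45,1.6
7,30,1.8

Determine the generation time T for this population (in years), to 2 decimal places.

2.94

lx = nx/n0 = nx/500: 1, 0.66, 0.47, 0.29, 0.2, 0.14, 0.09, 0.06
lx·mx: 0, 0.594, 0.564, 0.29, 0.18, 0.294, 0.144, 0.108 → R0 = 2.174
x·lx·mx: 0, 0.594, 1.128, 0.87, 0.72, 1.47, 0.864, 0.756 → Σ = 6.402
T = 6.402 / 2.174 = 2.944802… → 2.94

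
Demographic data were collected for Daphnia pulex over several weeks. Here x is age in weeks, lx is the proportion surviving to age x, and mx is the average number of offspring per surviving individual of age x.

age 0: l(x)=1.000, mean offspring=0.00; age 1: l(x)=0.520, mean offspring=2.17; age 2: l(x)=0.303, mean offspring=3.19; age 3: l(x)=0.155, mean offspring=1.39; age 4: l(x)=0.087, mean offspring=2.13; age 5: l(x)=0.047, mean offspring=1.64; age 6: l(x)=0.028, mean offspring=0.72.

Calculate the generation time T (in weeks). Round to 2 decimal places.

1.91

lx·mx: 0, 1.1284, 0.96657, 0.21545, 0.18531, 0.07708, 0.02016 → R0 = 2.59297
x·lx·mx: 0, 1.1284, 1.93314, 0.64635, 0.74124, 0.3854, 0.12096 → Σ = 4.95549
T = 4.95549 / 2.59297 = 1.911125… → 1.91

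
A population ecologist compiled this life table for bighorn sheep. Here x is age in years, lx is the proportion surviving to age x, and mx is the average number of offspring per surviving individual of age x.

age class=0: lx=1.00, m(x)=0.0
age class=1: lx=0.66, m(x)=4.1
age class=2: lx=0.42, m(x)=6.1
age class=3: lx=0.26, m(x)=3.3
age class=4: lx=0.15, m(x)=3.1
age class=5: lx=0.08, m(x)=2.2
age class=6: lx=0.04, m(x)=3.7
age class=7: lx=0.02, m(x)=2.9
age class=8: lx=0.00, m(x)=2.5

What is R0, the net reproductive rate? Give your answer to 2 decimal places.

6.97

lx·mx by age: 0, 2.706, 2.562, 0.858, 0.465, 0.176, 0.148, 0.058, 0
R0 = Σ lx·mx = 6.973 → 6.97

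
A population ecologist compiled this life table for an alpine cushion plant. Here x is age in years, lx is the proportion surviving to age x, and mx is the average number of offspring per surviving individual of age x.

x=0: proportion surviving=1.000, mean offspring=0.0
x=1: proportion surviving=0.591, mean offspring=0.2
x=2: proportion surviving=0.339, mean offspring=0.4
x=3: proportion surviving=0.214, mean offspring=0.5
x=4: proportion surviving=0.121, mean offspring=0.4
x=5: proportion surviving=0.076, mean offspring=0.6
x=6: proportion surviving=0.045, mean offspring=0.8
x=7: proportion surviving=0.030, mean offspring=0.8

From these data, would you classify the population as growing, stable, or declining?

R0 = Σ lx·mx = 0 + 0.1182 + 0.1356 + 0.107 + 0.0484 + 0.0456 + 0.036 + 0.024 = 0.5148
R0 < 1, so the population is declining.

declining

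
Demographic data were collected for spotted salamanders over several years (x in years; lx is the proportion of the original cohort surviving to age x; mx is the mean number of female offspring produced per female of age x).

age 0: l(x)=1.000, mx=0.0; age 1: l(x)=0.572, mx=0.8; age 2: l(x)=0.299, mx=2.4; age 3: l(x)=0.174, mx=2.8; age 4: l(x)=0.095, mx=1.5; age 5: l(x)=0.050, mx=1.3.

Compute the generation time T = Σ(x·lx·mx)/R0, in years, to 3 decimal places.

2.273

lx·mx: 0, 0.4576, 0.7176, 0.4872, 0.1425, 0.065 → R0 = 1.8699
x·lx·mx: 0, 0.4576, 1.4352, 1.4616, 0.57, 0.325 → Σ = 4.2494
T = 4.2494 / 1.8699 = 2.272528… → 2.273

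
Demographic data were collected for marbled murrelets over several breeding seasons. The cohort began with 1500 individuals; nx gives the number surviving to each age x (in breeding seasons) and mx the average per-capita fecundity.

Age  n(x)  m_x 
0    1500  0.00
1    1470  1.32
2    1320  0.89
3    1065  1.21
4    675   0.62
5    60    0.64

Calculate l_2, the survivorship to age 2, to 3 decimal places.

0.880

l_2 = n_2/n_0 = 1320/1500 = 0.88 → 0.880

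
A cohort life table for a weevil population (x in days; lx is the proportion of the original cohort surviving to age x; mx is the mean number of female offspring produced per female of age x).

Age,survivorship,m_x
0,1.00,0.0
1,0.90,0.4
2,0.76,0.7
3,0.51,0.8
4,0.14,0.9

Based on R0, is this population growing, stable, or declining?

growing

R0 = Σ lx·mx = 0 + 0.36 + 0.532 + 0.408 + 0.126 = 1.426
R0 > 1, so the population is growing.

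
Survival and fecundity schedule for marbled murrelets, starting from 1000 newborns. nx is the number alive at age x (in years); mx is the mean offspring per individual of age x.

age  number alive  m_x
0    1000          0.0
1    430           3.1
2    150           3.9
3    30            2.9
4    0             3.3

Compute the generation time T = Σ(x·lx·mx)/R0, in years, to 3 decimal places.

lx = nx/n0 = nx/1000: 1, 0.43, 0.15, 0.03, 0
lx·mx: 0, 1.333, 0.585, 0.087, 0 → R0 = 2.005
x·lx·mx: 0, 1.333, 1.17, 0.261, 0 → Σ = 2.764
T = 2.764 / 2.005 = 1.378554… → 1.379

1.379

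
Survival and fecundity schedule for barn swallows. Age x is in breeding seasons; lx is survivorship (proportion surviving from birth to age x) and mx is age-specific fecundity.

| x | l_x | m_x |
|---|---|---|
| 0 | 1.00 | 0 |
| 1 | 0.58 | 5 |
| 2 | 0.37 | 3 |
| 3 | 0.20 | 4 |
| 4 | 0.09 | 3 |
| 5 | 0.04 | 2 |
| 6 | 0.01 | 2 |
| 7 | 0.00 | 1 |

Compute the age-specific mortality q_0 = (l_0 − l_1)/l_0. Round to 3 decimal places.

0.420

q_0 = (l_0 − l_1) / l_0 = (1 − 0.58) / 1
     = 0.42 / 1 = 0.42 → 0.420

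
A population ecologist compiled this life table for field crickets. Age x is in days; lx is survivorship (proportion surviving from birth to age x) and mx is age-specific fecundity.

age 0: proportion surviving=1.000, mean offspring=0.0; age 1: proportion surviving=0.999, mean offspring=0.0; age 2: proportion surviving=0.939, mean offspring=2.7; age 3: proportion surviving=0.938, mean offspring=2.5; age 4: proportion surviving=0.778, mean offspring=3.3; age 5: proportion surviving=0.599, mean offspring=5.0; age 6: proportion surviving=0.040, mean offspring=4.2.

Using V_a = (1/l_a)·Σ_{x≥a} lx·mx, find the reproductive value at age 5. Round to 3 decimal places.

lx·mx for x ≥ 5: 2.995, 0.168 → sum = 3.163
V_5 = 3.163 / l_5 = 3.163 / 0.599 = 5.280467… → 5.280

5.280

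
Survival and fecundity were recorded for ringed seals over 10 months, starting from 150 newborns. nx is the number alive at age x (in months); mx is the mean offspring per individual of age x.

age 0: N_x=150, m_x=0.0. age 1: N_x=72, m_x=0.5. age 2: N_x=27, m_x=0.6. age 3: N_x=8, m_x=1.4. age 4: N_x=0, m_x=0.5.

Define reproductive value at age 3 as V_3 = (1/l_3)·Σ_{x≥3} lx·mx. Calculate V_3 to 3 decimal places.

lx = nx/n0 = nx/150: 1, 0.48, 0.18, 0.05333…, 0
lx·mx for x ≥ 3: 0.074667…, 0 → sum = 0.074667…
V_3 = 0.074667… / l_3 = 0.074667… / 0.053333… = 1.4… → 1.400

1.400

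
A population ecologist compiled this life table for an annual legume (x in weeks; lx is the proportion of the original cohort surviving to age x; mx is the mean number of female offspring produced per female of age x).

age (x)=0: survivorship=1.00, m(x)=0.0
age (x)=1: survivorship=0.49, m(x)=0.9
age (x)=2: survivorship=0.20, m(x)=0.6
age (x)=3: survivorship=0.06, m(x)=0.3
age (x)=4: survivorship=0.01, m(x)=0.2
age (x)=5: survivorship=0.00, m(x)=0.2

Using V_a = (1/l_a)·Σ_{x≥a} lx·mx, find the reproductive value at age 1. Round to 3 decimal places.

lx·mx for x ≥ 1: 0.441, 0.12, 0.018, 0.002, 0 → sum = 0.581
V_1 = 0.581 / l_1 = 0.581 / 0.49 = 1.185714… → 1.186

1.186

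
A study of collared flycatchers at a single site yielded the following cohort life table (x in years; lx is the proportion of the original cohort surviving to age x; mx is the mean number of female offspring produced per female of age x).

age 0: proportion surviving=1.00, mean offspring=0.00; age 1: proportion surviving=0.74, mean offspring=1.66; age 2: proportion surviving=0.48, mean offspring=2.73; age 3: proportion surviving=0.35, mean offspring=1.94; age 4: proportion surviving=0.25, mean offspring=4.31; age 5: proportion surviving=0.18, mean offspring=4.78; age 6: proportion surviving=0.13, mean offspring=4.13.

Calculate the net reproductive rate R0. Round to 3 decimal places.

lx·mx by age: 0, 1.2284, 1.3104, 0.679, 1.0775, 0.8604, 0.5369
R0 = Σ lx·mx = 5.6926 → 5.693

5.693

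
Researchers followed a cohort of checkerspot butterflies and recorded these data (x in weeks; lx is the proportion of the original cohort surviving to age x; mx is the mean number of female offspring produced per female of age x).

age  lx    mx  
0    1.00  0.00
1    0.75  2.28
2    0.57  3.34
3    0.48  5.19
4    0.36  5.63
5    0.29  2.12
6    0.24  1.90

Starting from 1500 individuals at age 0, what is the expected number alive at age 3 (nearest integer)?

720

Expected survivors = N0 · l_3 = 1500 × 0.48 = 720 → 720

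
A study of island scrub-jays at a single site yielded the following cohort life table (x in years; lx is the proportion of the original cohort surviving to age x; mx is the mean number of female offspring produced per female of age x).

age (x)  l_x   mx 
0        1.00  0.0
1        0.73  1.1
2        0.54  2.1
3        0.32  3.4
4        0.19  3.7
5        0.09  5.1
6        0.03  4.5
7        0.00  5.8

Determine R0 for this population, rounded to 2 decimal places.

lx·mx by age: 0, 0.803, 1.134, 1.088, 0.703, 0.459, 0.135, 0
R0 = Σ lx·mx = 4.322 → 4.32

4.32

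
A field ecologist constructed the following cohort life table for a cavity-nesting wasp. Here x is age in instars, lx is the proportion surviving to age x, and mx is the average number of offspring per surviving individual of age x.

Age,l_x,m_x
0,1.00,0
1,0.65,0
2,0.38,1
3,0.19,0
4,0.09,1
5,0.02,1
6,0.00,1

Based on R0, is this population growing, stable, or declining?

declining

R0 = Σ lx·mx = 0 + 0 + 0.38 + 0 + 0.09 + 0.02 + 0 = 0.49
R0 < 1, so the population is declining.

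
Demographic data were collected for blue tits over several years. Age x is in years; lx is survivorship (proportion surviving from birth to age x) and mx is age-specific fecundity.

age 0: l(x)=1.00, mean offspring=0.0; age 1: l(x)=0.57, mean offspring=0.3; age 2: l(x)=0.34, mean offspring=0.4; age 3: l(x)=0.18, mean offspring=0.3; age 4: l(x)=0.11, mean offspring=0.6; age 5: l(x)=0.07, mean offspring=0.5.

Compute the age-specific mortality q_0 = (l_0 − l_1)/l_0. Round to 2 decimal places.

0.43

q_0 = (l_0 − l_1) / l_0 = (1 − 0.57) / 1
     = 0.43 / 1 = 0.43 → 0.43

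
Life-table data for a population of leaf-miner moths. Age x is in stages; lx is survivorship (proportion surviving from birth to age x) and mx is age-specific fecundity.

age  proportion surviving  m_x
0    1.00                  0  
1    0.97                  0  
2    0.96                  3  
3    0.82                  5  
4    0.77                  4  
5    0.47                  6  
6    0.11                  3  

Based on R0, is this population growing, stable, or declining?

growing

R0 = Σ lx·mx = 0 + 0 + 2.88 + 4.1 + 3.08 + 2.82 + 0.33 = 13.21
R0 > 1, so the population is growing.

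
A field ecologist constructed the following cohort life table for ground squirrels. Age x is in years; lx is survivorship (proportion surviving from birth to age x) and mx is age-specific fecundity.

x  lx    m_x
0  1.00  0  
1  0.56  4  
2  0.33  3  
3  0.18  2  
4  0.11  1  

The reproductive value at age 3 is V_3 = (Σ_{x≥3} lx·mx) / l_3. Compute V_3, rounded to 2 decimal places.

2.61

lx·mx for x ≥ 3: 0.36, 0.11 → sum = 0.47
V_3 = 0.47 / l_3 = 0.47 / 0.18 = 2.611111… → 2.61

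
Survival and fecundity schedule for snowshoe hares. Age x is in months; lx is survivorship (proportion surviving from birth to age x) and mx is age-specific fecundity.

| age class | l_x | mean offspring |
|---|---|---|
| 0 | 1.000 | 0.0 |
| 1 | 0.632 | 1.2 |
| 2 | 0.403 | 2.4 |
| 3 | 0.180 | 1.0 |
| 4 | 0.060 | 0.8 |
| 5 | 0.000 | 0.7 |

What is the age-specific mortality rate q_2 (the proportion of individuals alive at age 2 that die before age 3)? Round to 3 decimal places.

q_2 = (l_2 − l_3) / l_2 = (0.403 − 0.18) / 0.403
     = 0.223 / 0.403 = 0.55335… → 0.553

0.553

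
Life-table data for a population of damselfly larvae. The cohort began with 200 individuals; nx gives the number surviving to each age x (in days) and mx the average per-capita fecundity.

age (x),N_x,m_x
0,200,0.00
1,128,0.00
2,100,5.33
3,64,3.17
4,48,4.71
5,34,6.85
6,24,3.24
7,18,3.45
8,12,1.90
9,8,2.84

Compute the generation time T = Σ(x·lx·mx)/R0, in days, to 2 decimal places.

3.65

lx = nx/n0 = nx/200: 1, 0.64, 0.5, 0.32, 0.24, 0.17, 0.12, 0.09, 0.06, 0.04
lx·mx: 0, 0, 2.665, 1.0144, 1.1304, 1.1645, 0.3888, 0.3105, 0.114, 0.1136 → R0 = 6.9012
x·lx·mx: 0, 0, 5.33, 3.0432, 4.5216, 5.8225, 2.3328, 2.1735, 0.912, 1.0224 → Σ = 25.158
T = 25.158 / 6.9012 = 3.645453… → 3.65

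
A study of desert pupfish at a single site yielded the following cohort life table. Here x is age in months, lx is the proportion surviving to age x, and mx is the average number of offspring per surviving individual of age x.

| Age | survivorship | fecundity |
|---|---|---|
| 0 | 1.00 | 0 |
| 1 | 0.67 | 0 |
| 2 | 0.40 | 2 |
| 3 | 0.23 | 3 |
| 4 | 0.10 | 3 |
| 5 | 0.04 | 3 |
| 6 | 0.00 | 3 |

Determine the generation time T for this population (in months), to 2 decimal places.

lx·mx: 0, 0, 0.8, 0.69, 0.3, 0.12, 0 → R0 = 1.91
x·lx·mx: 0, 0, 1.6, 2.07, 1.2, 0.6, 0 → Σ = 5.47
T = 5.47 / 1.91 = 2.863874… → 2.86

2.86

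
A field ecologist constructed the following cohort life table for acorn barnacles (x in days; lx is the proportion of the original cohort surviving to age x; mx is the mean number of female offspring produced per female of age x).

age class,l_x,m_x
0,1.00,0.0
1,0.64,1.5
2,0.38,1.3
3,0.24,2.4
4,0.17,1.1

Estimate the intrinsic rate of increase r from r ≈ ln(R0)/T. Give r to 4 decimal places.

R0 = Σ lx·mx = 0 + 0.96 + 0.494 + 0.576 + 0.187 = 2.217
Σ x·lx·mx = 4.424; T = 4.424/2.217 = 1.99549…
r ≈ ln(R0)/T = ln(2.217)/1.99549… = 0.398977… → 0.3990

0.3990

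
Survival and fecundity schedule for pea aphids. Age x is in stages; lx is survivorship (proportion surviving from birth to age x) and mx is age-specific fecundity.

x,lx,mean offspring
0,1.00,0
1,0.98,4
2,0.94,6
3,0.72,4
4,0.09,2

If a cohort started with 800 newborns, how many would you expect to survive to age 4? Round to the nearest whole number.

Expected survivors = N0 · l_4 = 800 × 0.09 = 72 → 72

72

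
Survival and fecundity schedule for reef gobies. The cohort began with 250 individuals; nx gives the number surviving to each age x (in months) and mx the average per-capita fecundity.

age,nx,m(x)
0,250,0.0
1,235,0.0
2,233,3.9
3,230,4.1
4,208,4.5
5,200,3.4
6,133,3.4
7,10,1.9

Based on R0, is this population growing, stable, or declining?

growing

lx = nx/n0 = nx/250: 1, 0.94, 0.932, 0.92, 0.832, 0.8, 0.532, 0.04
R0 = Σ lx·mx = 0 + 0 + 3.6348 + 3.772 + 3.744 + 2.72 + 1.8088 + 0.076 = 15.7556
R0 > 1, so the population is growing.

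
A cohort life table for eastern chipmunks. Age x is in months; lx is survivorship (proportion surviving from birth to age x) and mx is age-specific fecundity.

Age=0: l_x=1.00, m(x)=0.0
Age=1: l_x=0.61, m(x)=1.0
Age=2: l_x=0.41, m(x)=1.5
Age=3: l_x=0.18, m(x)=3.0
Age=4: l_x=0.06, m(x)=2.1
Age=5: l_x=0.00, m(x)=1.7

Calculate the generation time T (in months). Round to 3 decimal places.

2.096

lx·mx: 0, 0.61, 0.615, 0.54, 0.126, 0 → R0 = 1.891
x·lx·mx: 0, 0.61, 1.23, 1.62, 0.504, 0 → Σ = 3.964
T = 3.964 / 1.891 = 2.096245… → 2.096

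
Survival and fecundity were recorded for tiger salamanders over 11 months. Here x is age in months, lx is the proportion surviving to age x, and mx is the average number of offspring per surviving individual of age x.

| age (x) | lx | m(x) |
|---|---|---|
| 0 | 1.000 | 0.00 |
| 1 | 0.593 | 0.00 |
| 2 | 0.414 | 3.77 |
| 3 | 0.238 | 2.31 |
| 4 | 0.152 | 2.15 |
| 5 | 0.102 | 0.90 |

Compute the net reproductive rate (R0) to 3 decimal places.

2.529

lx·mx by age: 0, 0, 1.56078, 0.54978, 0.3268, 0.0918
R0 = Σ lx·mx = 2.52916 → 2.529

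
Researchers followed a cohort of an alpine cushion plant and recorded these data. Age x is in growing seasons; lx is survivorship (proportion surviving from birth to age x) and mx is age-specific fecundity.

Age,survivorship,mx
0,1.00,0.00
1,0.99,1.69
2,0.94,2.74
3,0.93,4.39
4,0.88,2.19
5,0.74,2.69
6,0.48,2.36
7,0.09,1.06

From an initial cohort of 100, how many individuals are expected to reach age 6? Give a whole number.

48

Expected survivors = N0 · l_6 = 100 × 0.48 = 48 → 48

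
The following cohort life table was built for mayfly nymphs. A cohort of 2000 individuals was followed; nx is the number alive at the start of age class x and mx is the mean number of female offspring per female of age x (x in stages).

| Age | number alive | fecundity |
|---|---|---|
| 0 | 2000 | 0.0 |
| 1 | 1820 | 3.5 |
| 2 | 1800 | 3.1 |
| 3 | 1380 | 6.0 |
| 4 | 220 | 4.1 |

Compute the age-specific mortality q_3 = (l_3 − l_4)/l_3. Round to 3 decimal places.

0.841

lx = nx/n0 = nx/2000: 1, 0.91, 0.9, 0.69, 0.11
q_3 = (l_3 − l_4) / l_3 = (0.69 − 0.11) / 0.69
     = 0.58 / 0.69 = 0.84058… → 0.841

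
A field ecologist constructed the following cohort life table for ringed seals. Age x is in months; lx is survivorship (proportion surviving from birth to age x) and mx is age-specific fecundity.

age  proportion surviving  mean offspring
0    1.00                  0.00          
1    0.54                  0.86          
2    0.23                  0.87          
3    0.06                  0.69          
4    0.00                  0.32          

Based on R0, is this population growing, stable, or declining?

declining

R0 = Σ lx·mx = 0 + 0.4644 + 0.2001 + 0.0414 + 0 = 0.7059
R0 < 1, so the population is declining.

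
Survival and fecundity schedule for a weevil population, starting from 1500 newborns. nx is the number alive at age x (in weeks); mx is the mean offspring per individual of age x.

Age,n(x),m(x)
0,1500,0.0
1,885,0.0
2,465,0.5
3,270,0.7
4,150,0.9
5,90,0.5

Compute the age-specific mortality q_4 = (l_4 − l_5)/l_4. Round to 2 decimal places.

lx = nx/n0 = nx/1500: 1, 0.59, 0.31, 0.18, 0.1, 0.06
q_4 = (l_4 − l_5) / l_4 = (0.1 − 0.06) / 0.1
     = 0.04 / 0.1 = 0.4 → 0.40

0.40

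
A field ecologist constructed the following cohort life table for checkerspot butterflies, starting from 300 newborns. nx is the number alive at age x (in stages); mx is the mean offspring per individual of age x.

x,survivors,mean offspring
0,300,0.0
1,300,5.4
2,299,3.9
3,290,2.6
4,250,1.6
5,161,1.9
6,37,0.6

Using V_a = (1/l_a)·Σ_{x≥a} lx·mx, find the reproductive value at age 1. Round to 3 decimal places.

lx = nx/n0 = nx/300: 1, 1, 0.99667…, 0.96667…, 0.83333…, 0.53667…, 0.12333…
lx·mx for x ≥ 1: 5.4, 3.887…, 2.513333…, 1.333333…, 1.019667…, 0.074… → sum = 14.227333…
V_1 = 14.227333… / l_1 = 14.227333… / 1 = 14.227333… → 14.227

14.227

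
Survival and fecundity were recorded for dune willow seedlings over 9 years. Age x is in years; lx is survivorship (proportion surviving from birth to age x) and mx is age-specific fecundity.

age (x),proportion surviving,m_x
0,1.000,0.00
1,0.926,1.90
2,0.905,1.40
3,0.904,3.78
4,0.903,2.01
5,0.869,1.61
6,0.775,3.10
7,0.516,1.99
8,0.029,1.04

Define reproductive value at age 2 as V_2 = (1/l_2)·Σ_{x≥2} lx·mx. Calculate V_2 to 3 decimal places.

12.550

lx·mx for x ≥ 2: 1.267, 3.41712, 1.81503, 1.39909, 2.4025, 1.02684, 0.03016 → sum = 11.35774
V_2 = 11.35774 / l_2 = 11.35774 / 0.905 = 12.549989… → 12.550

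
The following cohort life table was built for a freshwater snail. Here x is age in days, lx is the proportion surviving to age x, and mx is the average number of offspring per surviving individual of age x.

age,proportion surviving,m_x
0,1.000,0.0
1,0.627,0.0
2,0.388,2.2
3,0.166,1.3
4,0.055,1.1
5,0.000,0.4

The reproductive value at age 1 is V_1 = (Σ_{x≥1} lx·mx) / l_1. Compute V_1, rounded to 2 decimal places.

lx·mx for x ≥ 1: 0, 0.8536, 0.2158, 0.0605, 0 → sum = 1.1299
V_1 = 1.1299 / l_1 = 1.1299 / 0.627 = 1.802073… → 1.80

1.80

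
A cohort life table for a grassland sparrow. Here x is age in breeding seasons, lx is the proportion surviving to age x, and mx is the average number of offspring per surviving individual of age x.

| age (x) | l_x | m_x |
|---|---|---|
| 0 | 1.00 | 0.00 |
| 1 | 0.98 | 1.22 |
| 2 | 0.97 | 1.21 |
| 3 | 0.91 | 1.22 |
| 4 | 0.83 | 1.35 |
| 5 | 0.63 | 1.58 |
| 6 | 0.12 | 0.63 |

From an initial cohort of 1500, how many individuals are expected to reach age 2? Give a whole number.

Expected survivors = N0 · l_2 = 1500 × 0.97 = 1455 → 1455

1455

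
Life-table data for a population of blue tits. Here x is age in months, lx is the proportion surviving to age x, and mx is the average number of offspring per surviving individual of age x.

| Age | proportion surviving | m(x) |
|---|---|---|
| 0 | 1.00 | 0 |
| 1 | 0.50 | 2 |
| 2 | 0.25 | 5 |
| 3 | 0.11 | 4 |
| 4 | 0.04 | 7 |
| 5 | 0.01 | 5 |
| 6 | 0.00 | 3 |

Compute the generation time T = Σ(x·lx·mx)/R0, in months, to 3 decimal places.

lx·mx: 0, 1, 1.25, 0.44, 0.28, 0.05, 0 → R0 = 3.02
x·lx·mx: 0, 1, 2.5, 1.32, 1.12, 0.25, 0 → Σ = 6.19
T = 6.19 / 3.02 = 2.049669… → 2.050

2.050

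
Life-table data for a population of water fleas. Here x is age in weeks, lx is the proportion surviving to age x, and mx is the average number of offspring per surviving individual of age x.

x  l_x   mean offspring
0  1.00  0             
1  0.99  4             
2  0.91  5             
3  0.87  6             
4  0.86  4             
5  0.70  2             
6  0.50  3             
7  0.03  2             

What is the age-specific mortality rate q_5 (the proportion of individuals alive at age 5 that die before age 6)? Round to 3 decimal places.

0.286

q_5 = (l_5 − l_6) / l_5 = (0.7 − 0.5) / 0.7
     = 0.2 / 0.7 = 0.285714… → 0.286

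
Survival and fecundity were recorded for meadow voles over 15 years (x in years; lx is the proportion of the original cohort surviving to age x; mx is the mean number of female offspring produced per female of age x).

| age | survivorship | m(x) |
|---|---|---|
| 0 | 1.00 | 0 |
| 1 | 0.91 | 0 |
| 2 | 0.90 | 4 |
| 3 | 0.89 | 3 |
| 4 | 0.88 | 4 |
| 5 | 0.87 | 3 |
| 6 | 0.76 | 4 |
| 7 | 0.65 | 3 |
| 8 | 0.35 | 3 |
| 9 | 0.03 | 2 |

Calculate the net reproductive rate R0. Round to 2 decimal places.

lx·mx by age: 0, 0, 3.6, 2.67, 3.52, 2.61, 3.04, 1.95, 1.05, 0.06
R0 = Σ lx·mx = 18.5 → 18.50

18.50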